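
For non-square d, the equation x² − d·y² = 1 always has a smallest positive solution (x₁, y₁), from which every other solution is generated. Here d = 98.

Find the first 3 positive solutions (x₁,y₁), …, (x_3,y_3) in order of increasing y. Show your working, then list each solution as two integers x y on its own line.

d=98: √d = [9; 1,8,1,18] (ℓ=4, even), read p_3/q_3
a_0=9:  p_0=9·1+0=9,  q_0=9·0+1=1
a_1=1:  p_1=1·9+1=10,  q_1=1·1+0=1
a_2=8:  p_2=8·10+9=89,  q_2=8·1+1=9
a_3=1:  p_3=1·89+10=99,  q_3=1·9+1=10
(x₁, y₁) = (99, 10);  99² − 98·10² = 1 ✓
k=2:  x_2 = 99·99+98·10·10 = 19601,  y_2 = 99·10+10·99 = 1980
k=3:  x_3 = 99·19601+98·10·1980 = 3880899,  y_3 = 99·1980+10·19601 = 392030

99 10
19601 1980
3880899 392030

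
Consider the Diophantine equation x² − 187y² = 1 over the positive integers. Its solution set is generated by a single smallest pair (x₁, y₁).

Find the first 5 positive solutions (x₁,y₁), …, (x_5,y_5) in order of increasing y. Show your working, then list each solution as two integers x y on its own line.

1682 123
5658247 413772
19034341226 1391928885
64031518226017 4682448355368
215402008277979962 15751754875529067

[13; 1,2,13,2,1,26] for √187; ℓ=6 ⇒ convergent index 5
k=0  a_k=13  p_k/q_k = 13/1
…
k=2  a_k=2  p_k/q_k = 41/3
k=3  a_k=13  p_k/q_k = 547/40
k=4  a_k=2  p_k/q_k = 1135/83
k=5  a_k=1  p_k/q_k = 1682/123
→ (1682, 123).  Check: 1682²=2829124, 187·123²=2829123, difference 1.
k=2:  x_2 = 1682·1682+187·123·123 = 5658247,  y_2 = 1682·123+123·1682 = 413772
k=3:  x_3 = 1682·5658247+187·123·413772 = 19034341226,  y_3 = 1682·413772+123·5658247 = 1391928885
k=4:  x_4 = 1682·19034341226+187·123·1391928885 = 64031518226017,  y_4 = 1682·1391928885+123·19034341226 = 4682448355368
k=5:  x_5 = 1682·64031518226017+187·123·4682448355368 = 215402008277979962,  y_5 = 1682·4682448355368+123·64031518226017 = 15751754875529067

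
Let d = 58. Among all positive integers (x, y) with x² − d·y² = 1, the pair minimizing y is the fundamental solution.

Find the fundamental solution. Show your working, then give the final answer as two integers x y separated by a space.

√58 → a₀=7, period (1,1,1,1,1,1,14); ℓ=7 odd so k=13
k=0  a_k=7  p_k/q_k = 7/1
…
k=3  a_k=1  p_k/q_k = 23/3
…
k=5  a_k=1  p_k/q_k = 61/8
…
k=10  a_k=1  p_k/q_k = 4539/596
…
k=12  a_k=1  p_k/q_k = 12071/1585
k=13  a_k=1  p_k/q_k = 19603/2574
→ (19603, 2574).  Check: 19603²=384277609, 58·2574²=384277608, difference 1.

19603 2574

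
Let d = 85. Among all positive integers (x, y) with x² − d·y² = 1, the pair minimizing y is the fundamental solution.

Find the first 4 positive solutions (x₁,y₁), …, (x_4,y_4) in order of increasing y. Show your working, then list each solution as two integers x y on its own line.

√85 → a₀=9, period (4,1,1,4,18); ℓ=5 odd so k=9
a_0=9:  p_0=9·1+0=9,  q_0=9·0+1=1
…
a_5=18:  p_5=18·378+83=6887,  q_5=18·41+9=747
a_6=4:  p_6=4·6887+378=27926,  q_6=4·747+41=3029
a_7=1:  p_7=1·27926+6887=34813,  q_7=1·3029+747=3776
a_8=1:  p_8=1·34813+27926=62739,  q_8=1·3776+3029=6805
a_9=4:  p_9=4·62739+34813=285769,  q_9=4·6805+3776=30996
(x₁, y₁) = (285769, 30996);  285769² − 85·30996² = 1 ✓
(285769+30996√85)^2 = 163327842721 + 17715391848√85
(285769+30996√85)^3 = 93348068572789129 + 10125019625991228√85
(285769+30996√85)^4 = 53351968415791425367681 + 5786833466982059076816√85

285769 30996
163327842721 17715391848
93348068572789129 10125019625991228
53351968415791425367681 5786833466982059076816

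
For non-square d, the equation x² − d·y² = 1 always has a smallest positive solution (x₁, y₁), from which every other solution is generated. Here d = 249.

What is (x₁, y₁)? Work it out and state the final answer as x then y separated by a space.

√249 = [15; 1,3,1,1,5,…,3,1,30, …], period ℓ=16 (even) → k=15
i=0: a=15 ⇒ p=15, q=1
…
i=2: a=3 ⇒ p=63, q=4
…
i=5: a=5 ⇒ p=789, q=50
i=6: a=1 ⇒ p=931, q=59
…
i=8: a=10 ⇒ p=36751, q=2329
…
i=13: a=1 ⇒ p=1884116, q=119401
i=14: a=3 ⇒ p=6669699, q=422675
i=15: a=1 ⇒ p=8553815, q=542076
(x₁, y₁) = (8553815, 542076);  8553815² − 249·542076² = 1 ✓

8553815 542076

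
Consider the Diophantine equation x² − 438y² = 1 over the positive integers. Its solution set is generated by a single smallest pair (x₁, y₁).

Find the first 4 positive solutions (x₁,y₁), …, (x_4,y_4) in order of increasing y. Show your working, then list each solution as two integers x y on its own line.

[20; 1,12,1,40] for √438; ℓ=4 ⇒ convergent index 3
i=0: a=20 ⇒ p=20, q=1
i=1: a=1 ⇒ p=21, q=1
i=2: a=12 ⇒ p=272, q=13
i=3: a=1 ⇒ p=293, q=14
fundamental: x₁=293, y₁=14  (since 85849 − 438·196 = 1)
(293+14√438)^2 = 171697 + 8204√438
(293+14√438)^3 = 100614149 + 4807530√438
(293+14√438)^4 = 58959719617 + 2817204376√438

293 14
171697 8204
100614149 4807530
58959719617 2817204376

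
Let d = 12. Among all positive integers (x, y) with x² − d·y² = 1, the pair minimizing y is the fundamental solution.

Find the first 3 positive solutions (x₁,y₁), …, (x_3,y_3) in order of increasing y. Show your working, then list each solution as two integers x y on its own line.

√12 → a₀=3, period (2,6); ℓ=2 even so k=1
i=0: a=3 ⇒ p=3, q=1
i=1: a=2 ⇒ p=7, q=2
fundamental: x₁=7, y₁=2  (since 49 − 12·4 = 1)
(x_2, y_2) = (7·7 + 12·2·2, 7·2 + 2·7) = (97, 28)
(x_3, y_3) = (7·97 + 12·2·28, 7·28 + 2·97) = (1351, 390)

7 2
97 28
1351 390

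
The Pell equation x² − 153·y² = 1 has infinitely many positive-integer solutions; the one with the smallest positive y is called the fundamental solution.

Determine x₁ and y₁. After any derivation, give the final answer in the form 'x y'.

d=153: √d = [12; 2,1,2,2,2,1,2,24] (ℓ=8, even), read p_7/q_7
a_0=12:  p_0=12·1+0=12,  q_0=12·0+1=1
…
a_2=1:  p_2=1·25+12=37,  q_2=1·2+1=3
…
a_4=2:  p_4=2·99+37=235,  q_4=2·8+3=19
a_5=2:  p_5=2·235+99=569,  q_5=2·19+8=46
a_6=1:  p_6=1·569+235=804,  q_6=1·46+19=65
a_7=2:  p_7=2·804+569=2177,  q_7=2·65+46=176
(x₁, y₁) = (2177, 176);  2177² − 153·176² = 1 ✓

2177 176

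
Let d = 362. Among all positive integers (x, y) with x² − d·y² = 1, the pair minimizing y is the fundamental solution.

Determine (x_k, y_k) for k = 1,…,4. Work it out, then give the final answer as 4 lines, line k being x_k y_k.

723 38
1045457 54948
1511730099 79454770
2185960677697 114891542472

d=362: √d = [19; 38] (ℓ=1, odd), read p_1/q_1
a_0=19:  p_0=19·1+0=19,  q_0=19·0+1=1
a_1=38:  p_1=38·19+1=723,  q_1=38·1+0=38
(x₁, y₁) = (723, 38);  723² − 362·38² = 1 ✓
k=2:  x_2 = 723·723+362·38·38 = 1045457,  y_2 = 723·38+38·723 = 54948
k=3:  x_3 = 723·1045457+362·38·54948 = 1511730099,  y_3 = 723·54948+38·1045457 = 79454770
k=4:  x_4 = 723·1511730099+362·38·79454770 = 2185960677697,  y_4 = 723·79454770+38·1511730099 = 114891542472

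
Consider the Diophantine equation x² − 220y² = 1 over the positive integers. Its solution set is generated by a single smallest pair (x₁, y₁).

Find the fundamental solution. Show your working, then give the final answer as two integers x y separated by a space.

[14; 1,4,1,28] for √220; ℓ=4 ⇒ convergent index 3
a_0=14:  p_0=14·1+0=14,  q_0=14·0+1=1
…
a_2=4:  p_2=4·15+14=74,  q_2=4·1+1=5
a_3=1:  p_3=1·74+15=89,  q_3=1·5+1=6
fundamental: x₁=89, y₁=6  (since 7921 − 220·36 = 1)

89 6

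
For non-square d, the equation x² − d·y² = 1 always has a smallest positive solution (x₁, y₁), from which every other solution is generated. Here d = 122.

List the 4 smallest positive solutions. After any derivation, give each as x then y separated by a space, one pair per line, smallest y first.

243 22
118097 10692
57394899 5196290
27893802817 2525386248

√122 = [11; 22, …], period ℓ=1 (odd) → k=1
k=0  a_k=11  p_k/q_k = 11/1
k=1  a_k=22  p_k/q_k = 243/22
→ (243, 22).  Check: 243²=59049, 122·22²=59048, difference 1.
k=2:  x_2 = 243·243+122·22·22 = 118097,  y_2 = 243·22+22·243 = 10692
k=3:  x_3 = 243·118097+122·22·10692 = 57394899,  y_3 = 243·10692+22·118097 = 5196290
k=4:  x_4 = 243·57394899+122·22·5196290 = 27893802817,  y_4 = 243·5196290+22·57394899 = 2525386248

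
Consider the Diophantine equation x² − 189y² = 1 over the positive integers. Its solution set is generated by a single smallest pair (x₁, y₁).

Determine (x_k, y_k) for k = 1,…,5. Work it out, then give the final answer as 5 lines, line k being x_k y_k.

d=189: √d = [13; 1,2,1,26] (ℓ=4, even), read p_3/q_3
k=0  a_k=13  p_k/q_k = 13/1
…
k=2  a_k=2  p_k/q_k = 41/3
k=3  a_k=1  p_k/q_k = 55/4
fundamental: x₁=55, y₁=4  (since 3025 − 189·16 = 1)
k=2:  x_2 = 55·55+189·4·4 = 6049,  y_2 = 55·4+4·55 = 440
k=3:  x_3 = 55·6049+189·4·440 = 665335,  y_3 = 55·440+4·6049 = 48396
k=4:  x_4 = 55·665335+189·4·48396 = 73180801,  y_4 = 55·48396+4·665335 = 5323120
k=5:  x_5 = 55·73180801+189·4·5323120 = 8049222775,  y_5 = 55·5323120+4·73180801 = 585494804

55 4
6049 440
665335 48396
73180801 5323120
8049222775 585494804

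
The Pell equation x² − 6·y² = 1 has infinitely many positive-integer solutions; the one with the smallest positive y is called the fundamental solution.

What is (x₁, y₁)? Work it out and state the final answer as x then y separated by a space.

5 2

√6 → a₀=2, period (2,4); ℓ=2 even so k=1
step 0: (2, 1)  from 2·(1,0) + (0,1)
step 1: (5, 2)  from 2·(2,1) + (1,0)
(x₁, y₁) = (5, 2);  5² − 6·2² = 1 ✓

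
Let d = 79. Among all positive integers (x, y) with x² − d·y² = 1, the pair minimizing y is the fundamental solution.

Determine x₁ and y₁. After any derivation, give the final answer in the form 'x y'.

d=79: √d = [8; 1,7,1,16] (ℓ=4, even), read p_3/q_3
step 0: (8, 1)  from 8·(1,0) + (0,1)
step 1: (9, 1)  from 1·(8,1) + (1,0)
step 2: (71, 8)  from 7·(9,1) + (8,1)
step 3: (80, 9)  from 1·(71,8) + (9,1)
fundamental: x₁=80, y₁=9  (since 6400 − 79·81 = 1)

80 9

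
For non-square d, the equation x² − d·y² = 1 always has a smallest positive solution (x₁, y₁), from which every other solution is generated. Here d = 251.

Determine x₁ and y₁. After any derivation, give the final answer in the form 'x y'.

3674890 231957

√251 = [15; 1,5,2,1,2,…,5,1,30, …], period ℓ=14 (even) → k=13
a_0=15:  p_0=15·1+0=15,  q_0=15·0+1=1
a_1=1:  p_1=1·15+1=16,  q_1=1·1+0=1
…
a_4=1:  p_4=1·206+95=301,  q_4=1·13+6=19
…
a_6=2:  p_6=2·808+301=1917,  q_6=2·51+19=121
…
a_8=2:  p_8=2·29563+1917=61043,  q_8=2·1866+121=3853
…
a_12=5:  p_12=5·577033+212692=3097857,  q_12=5·36422+13425=195535
a_13=1:  p_13=1·3097857+577033=3674890,  q_13=1·195535+36422=231957
fundamental: x₁=3674890, y₁=231957  (since 13504816512100 − 251·53804049849 = 1)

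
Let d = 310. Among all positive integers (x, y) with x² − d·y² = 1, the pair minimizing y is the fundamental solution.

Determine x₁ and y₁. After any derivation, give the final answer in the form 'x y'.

√310 → a₀=17, period (1,1,1,1,5,…,1,1,34); ℓ=16 even so k=15
k=0  a_k=17  p_k/q_k = 17/1
k=1  a_k=1  p_k/q_k = 18/1
k=2  a_k=1  p_k/q_k = 35/2
k=3  a_k=1  p_k/q_k = 53/3
k=4  a_k=1  p_k/q_k = 88/5
k=5  a_k=5  p_k/q_k = 493/28
k=6  a_k=3  p_k/q_k = 1567/89
k=7  a_k=1  p_k/q_k = 2060/117
…
k=9  a_k=1  p_k/q_k = 7747/440
k=10  a_k=3  p_k/q_k = 28928/1643
…
k=12  a_k=1  p_k/q_k = 181315/10298
…
k=14  a_k=1  p_k/q_k = 515017/29251
k=15  a_k=1  p_k/q_k = 848719/48204
(x₁, y₁) = (848719, 48204);  848719² − 310·48204² = 1 ✓

848719 48204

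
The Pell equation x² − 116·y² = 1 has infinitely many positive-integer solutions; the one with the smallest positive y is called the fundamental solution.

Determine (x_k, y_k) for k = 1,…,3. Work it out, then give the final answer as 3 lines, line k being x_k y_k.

9801 910
192119201 17837820
3765920568201 349656946730

[10; 1,3,2,1,4,1,2,3,1,20] for √116; ℓ=10 ⇒ convergent index 9
a_0=10:  p_0=10·1+0=10,  q_0=10·0+1=1
a_1=1:  p_1=1·10+1=11,  q_1=1·1+0=1
a_2=3:  p_2=3·11+10=43,  q_2=3·1+1=4
a_3=2:  p_3=2·43+11=97,  q_3=2·4+1=9
…
a_5=4:  p_5=4·140+97=657,  q_5=4·13+9=61
…
a_8=3:  p_8=3·2251+797=7550,  q_8=3·209+74=701
a_9=1:  p_9=1·7550+2251=9801,  q_9=1·701+209=910
fundamental: x₁=9801, y₁=910  (since 96059601 − 116·828100 = 1)
n=2: (9801,910)∘(9801,910) = (9801·9801+116·910·910, 9801·910+910·9801) = (192119201,17837820)
n=3: (192119201,17837820)∘(9801,910) = (9801·192119201+116·910·17837820, 9801·17837820+910·192119201) = (3765920568201,349656946730)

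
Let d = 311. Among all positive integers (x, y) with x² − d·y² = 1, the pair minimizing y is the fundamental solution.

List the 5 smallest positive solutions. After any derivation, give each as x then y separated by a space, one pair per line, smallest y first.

16883880 957397
570130807708799 32329152120720
19252040283316857636360 1091683049815963029803
650098275797375082487964044801 36863691222253451430108430560
21952362553539551163393489436611779400 1244804277907160115380508441163715797

[17; 1,1,1,2,1,…,1,1,34] for √311; ℓ=16 ⇒ convergent index 15
i=0: a=17 ⇒ p=17, q=1
…
i=4: a=2 ⇒ p=141, q=8
i=5: a=1 ⇒ p=194, q=11
…
i=12: a=2 ⇒ p=4565134, q=258865
…
i=14: a=1 ⇒ p=10724507, q=608131
i=15: a=1 ⇒ p=16883880, q=957397
(x₁, y₁) = (16883880, 957397);  16883880² − 311·957397² = 1 ✓
n=2: (16883880,957397)∘(16883880,957397) = (16883880·16883880+311·957397·957397, 16883880·957397+957397·16883880) = (570130807708799,32329152120720)
n=3: (570130807708799,32329152120720)∘(16883880,957397) = (16883880·570130807708799+311·957397·32329152120720, 16883880·32329152120720+957397·570130807708799) = (19252040283316857636360,1091683049815963029803)
n=4: (19252040283316857636360,1091683049815963029803)∘(16883880,957397) = (16883880·19252040283316857636360+311·957397·1091683049815963029803, 16883880·1091683049815963029803+957397·19252040283316857636360) = (650098275797375082487964044801,36863691222253451430108430560)
n=5: (650098275797375082487964044801,36863691222253451430108430560)∘(16883880,957397) = (16883880·650098275797375082487964044801+311·957397·36863691222253451430108430560, 16883880·36863691222253451430108430560+957397·650098275797375082487964044801) = (21952362553539551163393489436611779400,1244804277907160115380508441163715797)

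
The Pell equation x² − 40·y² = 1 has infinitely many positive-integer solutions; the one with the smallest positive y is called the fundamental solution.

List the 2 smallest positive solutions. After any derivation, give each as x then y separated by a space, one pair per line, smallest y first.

√40 = [6; 3,12, …], period ℓ=2 (even) → k=1
k=0  a_k=6  p_k/q_k = 6/1
k=1  a_k=3  p_k/q_k = 19/3
(x₁, y₁) = (19, 3);  19² − 40·3² = 1 ✓
(19+3√40)^2 = 721 + 114√40

19 3
721 114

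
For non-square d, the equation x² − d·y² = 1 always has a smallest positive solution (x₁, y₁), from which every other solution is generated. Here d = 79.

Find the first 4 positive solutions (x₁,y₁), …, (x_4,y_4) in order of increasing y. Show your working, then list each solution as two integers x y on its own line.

√79 → a₀=8, period (1,7,1,16); ℓ=4 even so k=3
k=0  a_k=8  p_k/q_k = 8/1
…
k=2  a_k=7  p_k/q_k = 71/8
k=3  a_k=1  p_k/q_k = 80/9
fundamental: x₁=80, y₁=9  (since 6400 − 79·81 = 1)
(80+9√79)^2 = 12799 + 1440√79
(80+9√79)^3 = 2047760 + 230391√79
(80+9√79)^4 = 327628801 + 36861120√79

80 9
12799 1440
2047760 230391
327628801 36861120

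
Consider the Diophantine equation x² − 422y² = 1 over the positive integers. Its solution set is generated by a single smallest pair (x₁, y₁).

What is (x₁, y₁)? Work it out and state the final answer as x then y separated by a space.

7022501 341850

√422 = [20; 1,1,5,2,1,…,1,1,40, …], period ℓ=14 (even) → k=13
a_0=20:  p_0=20·1+0=20,  q_0=20·0+1=1
…
a_4=2:  p_4=2·226+41=493,  q_4=2·11+2=24
…
a_9=1:  p_9=1·163807+53719=217526,  q_9=1·7974+2615=10589
…
a_11=5:  p_11=5·598859+217526=3211821,  q_11=5·29152+10589=156349
a_12=1:  p_12=1·3211821+598859=3810680,  q_12=1·156349+29152=185501
a_13=1:  p_13=1·3810680+3211821=7022501,  q_13=1·185501+156349=341850
(x₁, y₁) = (7022501, 341850);  7022501² − 422·341850² = 1 ✓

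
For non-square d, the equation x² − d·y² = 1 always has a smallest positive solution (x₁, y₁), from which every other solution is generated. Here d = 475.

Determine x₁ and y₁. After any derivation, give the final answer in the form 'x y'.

√475 = [21; 1,3,1,6,2,6,1,3,1,42, …], period ℓ=10 (even) → k=9
step 0: (21, 1)  from 21·(1,0) + (0,1)
…
step 3: (109, 5)  from 1·(87,4) + (22,1)
…
step 6: (10287, 472)  from 6·(1591,73) + (741,34)
…
step 8: (45921, 2107)  from 3·(11878,545) + (10287,472)
step 9: (57799, 2652)  from 1·(45921,2107) + (11878,545)
fundamental: x₁=57799, y₁=2652  (since 3340724401 − 475·7033104 = 1)

57799 2652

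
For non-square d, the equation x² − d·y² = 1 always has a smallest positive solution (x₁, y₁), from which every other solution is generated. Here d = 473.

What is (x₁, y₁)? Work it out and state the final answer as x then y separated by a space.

87 4

√473 = [21; 1,2,1,42, …], period ℓ=4 (even) → k=3
step 0: (21, 1)  from 21·(1,0) + (0,1)
…
step 2: (65, 3)  from 2·(22,1) + (21,1)
step 3: (87, 4)  from 1·(65,3) + (22,1)
→ (87, 4).  Check: 87²=7569, 473·4²=7568, difference 1.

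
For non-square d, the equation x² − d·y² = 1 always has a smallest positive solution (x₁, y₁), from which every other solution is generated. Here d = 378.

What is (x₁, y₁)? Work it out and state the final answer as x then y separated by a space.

√378 → a₀=19, period (2,3,1,4,1,3,2,38); ℓ=8 even so k=7
k=0  a_k=19  p_k/q_k = 19/1
k=1  a_k=2  p_k/q_k = 39/2
…
k=4  a_k=4  p_k/q_k = 836/43
k=5  a_k=1  p_k/q_k = 1011/52
k=6  a_k=3  p_k/q_k = 3869/199
k=7  a_k=2  p_k/q_k = 8749/450
fundamental: x₁=8749, y₁=450  (since 76545001 − 378·202500 = 1)

8749 450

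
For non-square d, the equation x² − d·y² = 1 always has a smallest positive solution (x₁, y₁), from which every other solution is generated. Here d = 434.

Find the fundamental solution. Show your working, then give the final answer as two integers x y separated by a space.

d=434: √d = [20; 1,4,1,40] (ℓ=4, even), read p_3/q_3
i=0: a=20 ⇒ p=20, q=1
i=1: a=1 ⇒ p=21, q=1
i=2: a=4 ⇒ p=104, q=5
i=3: a=1 ⇒ p=125, q=6
(x₁, y₁) = (125, 6);  125² − 434·6² = 1 ✓

125 6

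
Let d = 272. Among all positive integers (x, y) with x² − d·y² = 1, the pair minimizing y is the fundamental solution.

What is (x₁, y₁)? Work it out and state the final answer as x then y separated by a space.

33 2

[16; 2,32] for √272; ℓ=2 ⇒ convergent index 1
step 0: (16, 1)  from 16·(1,0) + (0,1)
step 1: (33, 2)  from 2·(16,1) + (1,0)
fundamental: x₁=33, y₁=2  (since 1089 − 272·4 = 1)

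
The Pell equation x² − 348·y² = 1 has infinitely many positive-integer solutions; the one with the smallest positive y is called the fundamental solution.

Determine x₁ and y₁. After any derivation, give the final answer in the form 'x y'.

d=348: √d = [18; 1,1,1,8,1,1,1,36] (ℓ=8, even), read p_7/q_7
k=0  a_k=18  p_k/q_k = 18/1
k=1  a_k=1  p_k/q_k = 19/1
…
k=5  a_k=1  p_k/q_k = 541/29
k=6  a_k=1  p_k/q_k = 1026/55
k=7  a_k=1  p_k/q_k = 1567/84
(x₁, y₁) = (1567, 84);  1567² − 348·84² = 1 ✓

1567 84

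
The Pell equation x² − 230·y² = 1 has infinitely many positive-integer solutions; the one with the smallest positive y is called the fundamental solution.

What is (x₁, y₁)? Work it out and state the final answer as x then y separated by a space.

d=230: √d = [15; 6,30] (ℓ=2, even), read p_1/q_1
k=0  a_k=15  p_k/q_k = 15/1
k=1  a_k=6  p_k/q_k = 91/6
(x₁, y₁) = (91, 6);  91² − 230·6² = 1 ✓

91 6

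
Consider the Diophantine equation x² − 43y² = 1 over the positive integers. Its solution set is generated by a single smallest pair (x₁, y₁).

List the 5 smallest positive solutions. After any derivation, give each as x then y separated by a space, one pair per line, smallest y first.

√43 = [6; 1,1,3,1,5,1,3,1,1,12, …], period ℓ=10 (even) → k=9
i=0: a=6 ⇒ p=6, q=1
…
i=7: a=3 ⇒ p=1541, q=235
i=8: a=1 ⇒ p=1941, q=296
i=9: a=1 ⇒ p=3482, q=531
→ (3482, 531).  Check: 3482²=12124324, 43·531²=12124323, difference 1.
(3482+531√43)^2 = 24248647 + 3697884√43
(3482+531√43)^3 = 168867574226 + 25752063645√43
(3482+531√43)^4 = 1175993762661217 + 179337367525896√43
(3482+531√43)^5 = 8189620394305140962 + 1248905401698276099√43

3482 531
24248647 3697884
168867574226 25752063645
1175993762661217 179337367525896
8189620394305140962 1248905401698276099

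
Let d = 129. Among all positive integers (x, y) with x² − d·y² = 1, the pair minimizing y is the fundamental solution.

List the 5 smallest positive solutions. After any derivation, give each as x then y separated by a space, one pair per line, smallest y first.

√129 → a₀=11, period (2,1,3,1,6,1,3,1,2,22); ℓ=10 even so k=9
i=0: a=11 ⇒ p=11, q=1
i=1: a=2 ⇒ p=23, q=2
i=2: a=1 ⇒ p=34, q=3
i=3: a=3 ⇒ p=125, q=11
i=4: a=1 ⇒ p=159, q=14
i=5: a=6 ⇒ p=1079, q=95
i=6: a=1 ⇒ p=1238, q=109
…
i=8: a=1 ⇒ p=6031, q=531
i=9: a=2 ⇒ p=16855, q=1484
→ (16855, 1484).  Check: 16855²=284091025, 129·1484²=284091024, difference 1.
k=2:  x_2 = 16855·16855+129·1484·1484 = 568182049,  y_2 = 16855·1484+1484·16855 = 50025640
k=3:  x_3 = 16855·568182049+129·1484·50025640 = 19153416854935,  y_3 = 16855·50025640+1484·568182049 = 1686364322916
k=4:  x_4 = 16855·19153416854935+129·1484·1686364322916 = 645661681611676801,  y_4 = 16855·1686364322916+1484·19153416854935 = 56847341275472720
k=5:  x_5 = 16855·645661681611676801+129·1484·56847341275472720 = 21765255267976208106775,  y_5 = 16855·56847341275472720+1484·645661681611676801 = 1916323872709821068284

16855 1484
568182049 50025640
19153416854935 1686364322916
645661681611676801 56847341275472720
21765255267976208106775 1916323872709821068284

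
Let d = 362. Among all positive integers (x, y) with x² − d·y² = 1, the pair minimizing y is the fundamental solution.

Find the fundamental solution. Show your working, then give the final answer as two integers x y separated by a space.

√362 → a₀=19, period (38); ℓ=1 odd so k=1
a_0=19:  p_0=19·1+0=19,  q_0=19·0+1=1
a_1=38:  p_1=38·19+1=723,  q_1=38·1+0=38
fundamental: x₁=723, y₁=38  (since 522729 − 362·1444 = 1)

723 38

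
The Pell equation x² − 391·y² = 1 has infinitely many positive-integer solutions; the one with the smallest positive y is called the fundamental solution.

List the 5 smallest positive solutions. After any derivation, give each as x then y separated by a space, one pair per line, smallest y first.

d=391: √d = [19; 1,3,2,2,1,…,3,1,38] (ℓ=16, even), read p_15/q_15
a_0=19:  p_0=19·1+0=19,  q_0=19·0+1=1
…
a_2=3:  p_2=3·20+19=79,  q_2=3·1+1=4
…
a_4=2:  p_4=2·178+79=435,  q_4=2·9+4=22
…
a_7=2:  p_7=2·1048+613=2709,  q_7=2·53+31=137
…
a_9=2:  p_9=2·52519+2709=107747,  q_9=2·2656+137=5449
…
a_11=1:  p_11=1·160266+107747=268013,  q_11=1·8105+5449=13554
a_12=2:  p_12=2·268013+160266=696292,  q_12=2·13554+8105=35213
a_13=2:  p_13=2·696292+268013=1660597,  q_13=2·35213+13554=83980
a_14=3:  p_14=3·1660597+696292=5678083,  q_14=3·83980+35213=287153
a_15=1:  p_15=1·5678083+1660597=7338680,  q_15=1·287153+83980=371133
fundamental: x₁=7338680, y₁=371133  (since 53856224142400 − 391·137739703689 = 1)
(7338680+371133√391)^2 = 107712448284799 + 5447252648880√391
(7338680+371133√391)^3 = 1580934379957370111960 + 79951288138564985667√391
(7338680+371133√391)^4 = 23203943031010998074028940801 + 1173473838473442730776750240√391
(7338680+371133√391)^5 = 340572625285638001757449457184853400 + 17223497977856489447705304337580733√391

7338680 371133
107712448284799 5447252648880
1580934379957370111960 79951288138564985667
23203943031010998074028940801 1173473838473442730776750240
340572625285638001757449457184853400 17223497977856489447705304337580733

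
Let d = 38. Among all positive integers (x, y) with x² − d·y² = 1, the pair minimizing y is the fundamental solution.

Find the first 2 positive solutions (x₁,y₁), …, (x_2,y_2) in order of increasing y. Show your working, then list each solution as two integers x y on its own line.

√38 = [6; 6,12, …], period ℓ=2 (even) → k=1
i=0: a=6 ⇒ p=6, q=1
i=1: a=6 ⇒ p=37, q=6
(x₁, y₁) = (37, 6);  37² − 38·6² = 1 ✓
(37+6√38)^2 = 2737 + 444√38

37 6
2737 444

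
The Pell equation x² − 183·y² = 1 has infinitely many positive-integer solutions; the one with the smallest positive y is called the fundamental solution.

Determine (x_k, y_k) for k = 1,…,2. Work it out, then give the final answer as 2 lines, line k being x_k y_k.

487 36
474337 35064

[13; 1,1,8,1,1,26] for √183; ℓ=6 ⇒ convergent index 5
k=0  a_k=13  p_k/q_k = 13/1
…
k=2  a_k=1  p_k/q_k = 27/2
…
k=4  a_k=1  p_k/q_k = 257/19
k=5  a_k=1  p_k/q_k = 487/36
fundamental: x₁=487, y₁=36  (since 237169 − 183·1296 = 1)
(487+36√183)^2 = 474337 + 35064√183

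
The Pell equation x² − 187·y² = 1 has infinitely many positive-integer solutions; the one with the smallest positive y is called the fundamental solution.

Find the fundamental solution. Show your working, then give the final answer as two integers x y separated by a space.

d=187: √d = [13; 1,2,13,2,1,26] (ℓ=6, even), read p_5/q_5
k=0  a_k=13  p_k/q_k = 13/1
k=1  a_k=1  p_k/q_k = 14/1
k=2  a_k=2  p_k/q_k = 41/3
…
k=4  a_k=2  p_k/q_k = 1135/83
k=5  a_k=1  p_k/q_k = 1682/123
(x₁, y₁) = (1682, 123);  1682² − 187·123² = 1 ✓

1682 123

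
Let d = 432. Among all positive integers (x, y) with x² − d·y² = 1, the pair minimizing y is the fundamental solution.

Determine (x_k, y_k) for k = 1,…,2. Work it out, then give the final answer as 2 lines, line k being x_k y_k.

1351 65
3650401 175630

√432 = [20; 1,3,1,1,1,3,1,40, …], period ℓ=8 (even) → k=7
a_0=20:  p_0=20·1+0=20,  q_0=20·0+1=1
…
a_3=1:  p_3=1·83+21=104,  q_3=1·4+1=5
…
a_6=3:  p_6=3·291+187=1060,  q_6=3·14+9=51
a_7=1:  p_7=1·1060+291=1351,  q_7=1·51+14=65
(x₁, y₁) = (1351, 65);  1351² − 432·65² = 1 ✓
k=2:  x_2 = 1351·1351+432·65·65 = 3650401,  y_2 = 1351·65+65·1351 = 175630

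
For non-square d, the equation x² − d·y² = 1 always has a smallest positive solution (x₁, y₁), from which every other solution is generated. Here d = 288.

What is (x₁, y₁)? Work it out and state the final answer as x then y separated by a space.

√288 = [16; 1,32, …], period ℓ=2 (even) → k=1
step 0: (16, 1)  from 16·(1,0) + (0,1)
step 1: (17, 1)  from 1·(16,1) + (1,0)
fundamental: x₁=17, y₁=1  (since 289 − 288·1 = 1)

17 1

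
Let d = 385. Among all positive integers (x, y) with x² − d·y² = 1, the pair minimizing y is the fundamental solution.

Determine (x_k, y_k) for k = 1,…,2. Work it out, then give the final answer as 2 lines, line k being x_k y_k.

95831 4884
18367161121 936077208

[19; 1,1,1,1,1,…,1,1,38] for √385; ℓ=16 ⇒ convergent index 15
step 0: (19, 1)  from 19·(1,0) + (0,1)
…
step 3: (59, 3)  from 1·(39,2) + (20,1)
step 4: (98, 5)  from 1·(59,3) + (39,2)
step 5: (157, 8)  from 1·(98,5) + (59,3)
step 6: (569, 29)  from 3·(157,8) + (98,5)
…
step 8: (2021, 103)  from 2·(726,37) + (569,29)
…
step 10: (10262, 523)  from 3·(2747,140) + (2021,103)
step 11: (13009, 663)  from 1·(10262,523) + (2747,140)
step 12: (23271, 1186)  from 1·(13009,663) + (10262,523)
…
step 14: (59551, 3035)  from 1·(36280,1849) + (23271,1186)
step 15: (95831, 4884)  from 1·(59551,3035) + (36280,1849)
→ (95831, 4884).  Check: 95831²=9183580561, 385·4884²=9183580560, difference 1.
n=2: (95831,4884)∘(95831,4884) = (95831·95831+385·4884·4884, 95831·4884+4884·95831) = (18367161121,936077208)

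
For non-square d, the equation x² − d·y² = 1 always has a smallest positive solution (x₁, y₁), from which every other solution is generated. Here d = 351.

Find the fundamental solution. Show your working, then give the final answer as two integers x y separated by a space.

62425 3332

[18; 1,2,1,3,2,2,2,3,1,2,1,36] for √351; ℓ=12 ⇒ convergent index 11
step 0: (18, 1)  from 18·(1,0) + (0,1)
…
step 2: (56, 3)  from 2·(19,1) + (18,1)
step 3: (75, 4)  from 1·(56,3) + (19,1)
…
step 7: (3747, 200)  from 2·(1555,83) + (637,34)
step 8: (12796, 683)  from 3·(3747,200) + (1555,83)
step 9: (16543, 883)  from 1·(12796,683) + (3747,200)
step 10: (45882, 2449)  from 2·(16543,883) + (12796,683)
step 11: (62425, 3332)  from 1·(45882,2449) + (16543,883)
(x₁, y₁) = (62425, 3332);  62425² − 351·3332² = 1 ✓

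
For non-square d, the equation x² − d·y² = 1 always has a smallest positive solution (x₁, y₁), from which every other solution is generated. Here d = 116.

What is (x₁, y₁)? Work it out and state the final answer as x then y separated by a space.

9801 910

[10; 1,3,2,1,4,1,2,3,1,20] for √116; ℓ=10 ⇒ convergent index 9
a_0=10:  p_0=10·1+0=10,  q_0=10·0+1=1
a_1=1:  p_1=1·10+1=11,  q_1=1·1+0=1
…
a_3=2:  p_3=2·43+11=97,  q_3=2·4+1=9
a_4=1:  p_4=1·97+43=140,  q_4=1·9+4=13
a_5=4:  p_5=4·140+97=657,  q_5=4·13+9=61
a_6=1:  p_6=1·657+140=797,  q_6=1·61+13=74
a_7=2:  p_7=2·797+657=2251,  q_7=2·74+61=209
a_8=3:  p_8=3·2251+797=7550,  q_8=3·209+74=701
a_9=1:  p_9=1·7550+2251=9801,  q_9=1·701+209=910
fundamental: x₁=9801, y₁=910  (since 96059601 − 116·828100 = 1)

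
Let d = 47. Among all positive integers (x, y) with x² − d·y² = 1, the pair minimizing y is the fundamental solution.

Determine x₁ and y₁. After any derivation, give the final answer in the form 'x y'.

[6; 1,5,1,12] for √47; ℓ=4 ⇒ convergent index 3
k=0  a_k=6  p_k/q_k = 6/1
…
k=2  a_k=5  p_k/q_k = 41/6
k=3  a_k=1  p_k/q_k = 48/7
(x₁, y₁) = (48, 7);  48² − 47·7² = 1 ✓

48 7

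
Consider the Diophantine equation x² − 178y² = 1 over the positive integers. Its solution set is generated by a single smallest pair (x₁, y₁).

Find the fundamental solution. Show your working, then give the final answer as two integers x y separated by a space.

[13; 2,1,12,1,2,26] for √178; ℓ=6 ⇒ convergent index 5
k=0  a_k=13  p_k/q_k = 13/1
…
k=4  a_k=1  p_k/q_k = 547/41
k=5  a_k=2  p_k/q_k = 1601/120
(x₁, y₁) = (1601, 120);  1601² − 178·120² = 1 ✓

1601 120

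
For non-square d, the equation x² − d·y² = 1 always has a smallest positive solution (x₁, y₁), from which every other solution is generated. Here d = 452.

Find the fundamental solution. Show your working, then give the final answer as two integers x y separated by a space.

d=452: √d = [21; 3,1,5,3,10,3,5,1,3,42] (ℓ=10, even), read p_9/q_9
k=0  a_k=21  p_k/q_k = 21/1
…
k=2  a_k=1  p_k/q_k = 85/4
k=3  a_k=5  p_k/q_k = 489/23
k=4  a_k=3  p_k/q_k = 1552/73
…
k=6  a_k=3  p_k/q_k = 49579/2332
k=7  a_k=5  p_k/q_k = 263904/12413
k=8  a_k=1  p_k/q_k = 313483/14745
k=9  a_k=3  p_k/q_k = 1204353/56648
fundamental: x₁=1204353, y₁=56648  (since 1450466148609 − 452·3208995904 = 1)

1204353 56648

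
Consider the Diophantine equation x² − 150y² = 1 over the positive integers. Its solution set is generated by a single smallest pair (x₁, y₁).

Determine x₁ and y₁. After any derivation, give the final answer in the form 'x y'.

49 4

√150 → a₀=12, period (4,24); ℓ=2 even so k=1
a_0=12:  p_0=12·1+0=12,  q_0=12·0+1=1
a_1=4:  p_1=4·12+1=49,  q_1=4·1+0=4
fundamental: x₁=49, y₁=4  (since 2401 − 150·16 = 1)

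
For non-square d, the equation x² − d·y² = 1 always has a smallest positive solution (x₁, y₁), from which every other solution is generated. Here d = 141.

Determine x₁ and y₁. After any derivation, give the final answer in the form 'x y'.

95 8

[11; 1,6,1,22] for √141; ℓ=4 ⇒ convergent index 3
k=0  a_k=11  p_k/q_k = 11/1
k=1  a_k=1  p_k/q_k = 12/1
k=2  a_k=6  p_k/q_k = 83/7
k=3  a_k=1  p_k/q_k = 95/8
→ (95, 8).  Check: 95²=9025, 141·8²=9024, difference 1.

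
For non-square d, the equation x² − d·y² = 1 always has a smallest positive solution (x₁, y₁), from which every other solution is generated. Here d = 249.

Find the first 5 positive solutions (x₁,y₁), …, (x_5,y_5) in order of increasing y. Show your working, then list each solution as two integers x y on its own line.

[15; 1,3,1,1,5,…,3,1,30] for √249; ℓ=16 ⇒ convergent index 15
a_0=15:  p_0=15·1+0=15,  q_0=15·0+1=1
…
a_2=3:  p_2=3·16+15=63,  q_2=3·1+1=4
…
a_4=1:  p_4=1·79+63=142,  q_4=1·5+4=9
…
a_6=1:  p_6=1·789+142=931,  q_6=1·50+9=59
…
a_9=3:  p_9=3·36751+3582=113835,  q_9=3·2329+227=7214
…
a_11=5:  p_11=5·150586+113835=866765,  q_11=5·9543+7214=54929
…
a_13=1:  p_13=1·1017351+866765=1884116,  q_13=1·64472+54929=119401
a_14=3:  p_14=3·1884116+1017351=6669699,  q_14=3·119401+64472=422675
a_15=1:  p_15=1·6669699+1884116=8553815,  q_15=1·422675+119401=542076
→ (8553815, 542076).  Check: 8553815²=73167751054225, 249·542076²=73167751054224, difference 1.
(x_2, y_2) = (8553815·8553815 + 249·542076·542076, 8553815·542076 + 542076·8553815) = (146335502108449, 9273635639880)
(x_3, y_3) = (8553815·146335502108449 + 249·542076·9273635639880, 8553815·9273635639880 + 542076·146335502108449) = (2503453625935556812055, 158649927281879742324)
(x_4, y_4) = (8553815·2503453625935556812055 + 249·542076·158649927281879742324, 8553815·158649927281879742324 + 542076·2503453625935556812055) = (42828158354663763449114371201, 2714124255465295062538692240)
(x_5, y_5) = (8553815·42828158354663763449114371201 + 249·542076·2714124255465295062538692240, 8553815·2714124255465295062538692240 + 542076·42828158354663763449114371201) = (732688286712993936041346554632551575, 46432233536525587120811525646048876)

8553815 542076
146335502108449 9273635639880
2503453625935556812055 158649927281879742324
42828158354663763449114371201 2714124255465295062538692240
732688286712993936041346554632551575 46432233536525587120811525646048876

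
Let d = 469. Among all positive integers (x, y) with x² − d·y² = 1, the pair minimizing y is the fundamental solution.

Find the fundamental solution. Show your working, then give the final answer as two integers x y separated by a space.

√469 = [21; 1,1,1,10,6,10,1,1,1,42, …], period ℓ=10 (even) → k=9
a_0=21:  p_0=21·1+0=21,  q_0=21·0+1=1
a_1=1:  p_1=1·21+1=22,  q_1=1·1+0=1
…
a_3=1:  p_3=1·43+22=65,  q_3=1·2+1=3
a_4=10:  p_4=10·65+43=693,  q_4=10·3+2=32
…
a_6=10:  p_6=10·4223+693=42923,  q_6=10·195+32=1982
…
a_8=1:  p_8=1·47146+42923=90069,  q_8=1·2177+1982=4159
a_9=1:  p_9=1·90069+47146=137215,  q_9=1·4159+2177=6336
→ (137215, 6336).  Check: 137215²=18827956225, 469·6336²=18827956224, difference 1.

137215 6336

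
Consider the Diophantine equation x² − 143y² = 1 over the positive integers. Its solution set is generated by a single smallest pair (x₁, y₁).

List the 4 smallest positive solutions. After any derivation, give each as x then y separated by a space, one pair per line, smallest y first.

d=143: √d = [11; 1,22] (ℓ=2, even), read p_1/q_1
i=0: a=11 ⇒ p=11, q=1
i=1: a=1 ⇒ p=12, q=1
fundamental: x₁=12, y₁=1  (since 144 − 143·1 = 1)
n=2: (12,1)∘(12,1) = (12·12+143·1·1, 12·1+1·12) = (287,24)
n=3: (287,24)∘(12,1) = (12·287+143·1·24, 12·24+1·287) = (6876,575)
n=4: (6876,575)∘(12,1) = (12·6876+143·1·575, 12·575+1·6876) = (164737,13776)

12 1
287 24
6876 575
164737 13776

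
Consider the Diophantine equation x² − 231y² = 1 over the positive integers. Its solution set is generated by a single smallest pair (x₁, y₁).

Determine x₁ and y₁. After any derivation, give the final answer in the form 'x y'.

76 5

√231 = [15; 5,30, …], period ℓ=2 (even) → k=1
a_0=15:  p_0=15·1+0=15,  q_0=15·0+1=1
a_1=5:  p_1=5·15+1=76,  q_1=5·1+0=5
fundamental: x₁=76, y₁=5  (since 5776 − 231·25 = 1)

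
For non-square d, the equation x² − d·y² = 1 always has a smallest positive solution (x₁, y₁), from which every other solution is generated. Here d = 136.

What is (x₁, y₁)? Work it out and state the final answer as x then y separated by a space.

35 3

[11; 1,1,1,22] for √136; ℓ=4 ⇒ convergent index 3
a_0=11:  p_0=11·1+0=11,  q_0=11·0+1=1
…
a_2=1:  p_2=1·12+11=23,  q_2=1·1+1=2
a_3=1:  p_3=1·23+12=35,  q_3=1·2+1=3
fundamental: x₁=35, y₁=3  (since 1225 − 136·9 = 1)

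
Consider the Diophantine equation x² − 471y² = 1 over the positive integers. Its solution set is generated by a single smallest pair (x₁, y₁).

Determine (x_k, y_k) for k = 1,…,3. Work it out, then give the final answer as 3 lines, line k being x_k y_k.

√471 = [21; 1,2,2,1,3,…,2,1,42, …], period ℓ=14 (even) → k=13
a_0=21:  p_0=21·1+0=21,  q_0=21·0+1=1
a_1=1:  p_1=1·21+1=22,  q_1=1·1+0=1
…
a_3=2:  p_3=2·65+22=152,  q_3=2·3+1=7
a_4=1:  p_4=1·152+65=217,  q_4=1·7+3=10
a_5=3:  p_5=3·217+152=803,  q_5=3·10+7=37
…
a_7=14:  p_7=14·3429+803=48809,  q_7=14·158+37=2249
…
a_12=2:  p_12=2·2331742+843469=5506953,  q_12=2·107441+38865=253747
a_13=1:  p_13=1·5506953+2331742=7838695,  q_13=1·253747+107441=361188
→ (7838695, 361188).  Check: 7838695²=61445139303025, 471·361188²=61445139303024, difference 1.
n=2: (7838695,361188)∘(7838695,361188) = (7838695·7838695+471·361188·361188, 7838695·361188+361188·7838695) = (122890278606049,5662485139320)
n=3: (122890278606049,5662485139320)∘(7838695,361188) = (7838695·122890278606049+471·361188·5662485139320, 7838695·5662485139320+361188·122890278606049) = (1926598824915678693415,88772987898323613612)

7838695 361188
122890278606049 5662485139320
1926598824915678693415 88772987898323613612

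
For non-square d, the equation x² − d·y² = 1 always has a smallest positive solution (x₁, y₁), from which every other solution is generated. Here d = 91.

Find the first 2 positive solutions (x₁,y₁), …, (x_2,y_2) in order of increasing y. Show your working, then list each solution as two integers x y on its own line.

1574 165
4954951 519420

√91 → a₀=9, period (1,1,5,1,5,1,1,18); ℓ=8 even so k=7
step 0: (9, 1)  from 9·(1,0) + (0,1)
…
step 3: (105, 11)  from 5·(19,2) + (10,1)
…
step 5: (725, 76)  from 5·(124,13) + (105,11)
step 6: (849, 89)  from 1·(725,76) + (124,13)
step 7: (1574, 165)  from 1·(849,89) + (725,76)
fundamental: x₁=1574, y₁=165  (since 2477476 − 91·27225 = 1)
n=2: (1574,165)∘(1574,165) = (1574·1574+91·165·165, 1574·165+165·1574) = (4954951,519420)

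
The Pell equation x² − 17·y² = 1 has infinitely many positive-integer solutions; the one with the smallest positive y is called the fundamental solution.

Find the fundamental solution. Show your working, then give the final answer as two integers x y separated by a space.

33 8

√17 → a₀=4, period (8); ℓ=1 odd so k=1
a_0=4:  p_0=4·1+0=4,  q_0=4·0+1=1
a_1=8:  p_1=8·4+1=33,  q_1=8·1+0=8
(x₁, y₁) = (33, 8);  33² − 17·8² = 1 ✓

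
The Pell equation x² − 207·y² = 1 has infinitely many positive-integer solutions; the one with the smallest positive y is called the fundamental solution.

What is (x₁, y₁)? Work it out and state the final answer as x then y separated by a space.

√207 = [14; 2,1,1,2,1,1,2,28, …], period ℓ=8 (even) → k=7
i=0: a=14 ⇒ p=14, q=1
…
i=4: a=2 ⇒ p=187, q=13
i=5: a=1 ⇒ p=259, q=18
i=6: a=1 ⇒ p=446, q=31
i=7: a=2 ⇒ p=1151, q=80
(x₁, y₁) = (1151, 80);  1151² − 207·80² = 1 ✓

1151 80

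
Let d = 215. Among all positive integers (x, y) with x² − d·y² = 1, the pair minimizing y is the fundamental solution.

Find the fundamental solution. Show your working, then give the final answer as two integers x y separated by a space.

44 3

[14; 1,1,1,28] for √215; ℓ=4 ⇒ convergent index 3
i=0: a=14 ⇒ p=14, q=1
…
i=2: a=1 ⇒ p=29, q=2
i=3: a=1 ⇒ p=44, q=3
fundamental: x₁=44, y₁=3  (since 1936 − 215·9 = 1)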